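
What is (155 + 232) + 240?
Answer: 627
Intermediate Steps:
(155 + 232) + 240 = 387 + 240 = 627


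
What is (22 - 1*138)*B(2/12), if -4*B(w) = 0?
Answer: 0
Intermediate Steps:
B(w) = 0 (B(w) = -1/4*0 = 0)
(22 - 1*138)*B(2/12) = (22 - 1*138)*0 = (22 - 138)*0 = -116*0 = 0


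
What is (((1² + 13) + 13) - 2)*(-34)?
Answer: -850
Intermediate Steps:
(((1² + 13) + 13) - 2)*(-34) = (((1 + 13) + 13) - 2)*(-34) = ((14 + 13) - 2)*(-34) = (27 - 2)*(-34) = 25*(-34) = -850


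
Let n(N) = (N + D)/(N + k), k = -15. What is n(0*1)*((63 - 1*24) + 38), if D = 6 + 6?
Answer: -308/5 ≈ -61.600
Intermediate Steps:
D = 12
n(N) = (12 + N)/(-15 + N) (n(N) = (N + 12)/(N - 15) = (12 + N)/(-15 + N))
n(0*1)*((63 - 1*24) + 38) = ((12 + 0*1)/(-15 + 0*1))*((63 - 1*24) + 38) = ((12 + 0)/(-15 + 0))*((63 - 24) + 38) = (12/(-15))*(39 + 38) = -1/15*12*77 = -⅘*77 = -308/5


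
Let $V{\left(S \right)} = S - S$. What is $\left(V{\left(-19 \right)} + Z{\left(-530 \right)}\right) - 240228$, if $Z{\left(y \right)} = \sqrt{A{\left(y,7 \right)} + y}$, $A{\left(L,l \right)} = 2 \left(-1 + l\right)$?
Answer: $-240228 + i \sqrt{518} \approx -2.4023 \cdot 10^{5} + 22.76 i$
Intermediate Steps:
$A{\left(L,l \right)} = -2 + 2 l$
$V{\left(S \right)} = 0$
$Z{\left(y \right)} = \sqrt{12 + y}$ ($Z{\left(y \right)} = \sqrt{\left(-2 + 2 \cdot 7\right) + y} = \sqrt{\left(-2 + 14\right) + y} = \sqrt{12 + y}$)
$\left(V{\left(-19 \right)} + Z{\left(-530 \right)}\right) - 240228 = \left(0 + \sqrt{12 - 530}\right) - 240228 = \left(0 + \sqrt{-518}\right) - 240228 = \left(0 + i \sqrt{518}\right) - 240228 = i \sqrt{518} - 240228 = -240228 + i \sqrt{518}$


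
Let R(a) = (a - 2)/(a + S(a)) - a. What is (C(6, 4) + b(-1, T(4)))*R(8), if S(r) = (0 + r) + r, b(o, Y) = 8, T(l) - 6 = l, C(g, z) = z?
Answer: -93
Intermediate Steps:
T(l) = 6 + l
S(r) = 2*r (S(r) = r + r = 2*r)
R(a) = -a + (-2 + a)/(3*a) (R(a) = (a - 2)/(a + 2*a) - a = (-2 + a)/((3*a)) - a = (-2 + a)*(1/(3*a)) - a = (-2 + a)/(3*a) - a = -a + (-2 + a)/(3*a))
(C(6, 4) + b(-1, T(4)))*R(8) = (4 + 8)*(⅓ - 1*8 - ⅔/8) = 12*(⅓ - 8 - ⅔*⅛) = 12*(⅓ - 8 - 1/12) = 12*(-31/4) = -93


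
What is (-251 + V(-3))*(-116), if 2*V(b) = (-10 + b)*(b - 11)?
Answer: 18560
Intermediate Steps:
V(b) = (-11 + b)*(-10 + b)/2 (V(b) = ((-10 + b)*(b - 11))/2 = ((-10 + b)*(-11 + b))/2 = ((-11 + b)*(-10 + b))/2 = (-11 + b)*(-10 + b)/2)
(-251 + V(-3))*(-116) = (-251 + (55 + (½)*(-3)² - 21/2*(-3)))*(-116) = (-251 + (55 + (½)*9 + 63/2))*(-116) = (-251 + (55 + 9/2 + 63/2))*(-116) = (-251 + 91)*(-116) = -160*(-116) = 18560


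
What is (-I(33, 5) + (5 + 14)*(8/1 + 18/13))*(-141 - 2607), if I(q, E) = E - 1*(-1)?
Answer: -6155520/13 ≈ -4.7350e+5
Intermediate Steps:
I(q, E) = 1 + E (I(q, E) = E + 1 = 1 + E)
(-I(33, 5) + (5 + 14)*(8/1 + 18/13))*(-141 - 2607) = (-(1 + 5) + (5 + 14)*(8/1 + 18/13))*(-141 - 2607) = (-1*6 + 19*(8*1 + 18*(1/13)))*(-2748) = (-6 + 19*(8 + 18/13))*(-2748) = (-6 + 19*(122/13))*(-2748) = (-6 + 2318/13)*(-2748) = (2240/13)*(-2748) = -6155520/13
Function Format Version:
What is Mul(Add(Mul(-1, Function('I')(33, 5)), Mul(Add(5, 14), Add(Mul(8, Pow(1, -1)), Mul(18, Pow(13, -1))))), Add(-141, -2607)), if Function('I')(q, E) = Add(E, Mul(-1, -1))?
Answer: Rational(-6155520, 13) ≈ -4.7350e+5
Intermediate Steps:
Function('I')(q, E) = Add(1, E) (Function('I')(q, E) = Add(E, 1) = Add(1, E))
Mul(Add(Mul(-1, Function('I')(33, 5)), Mul(Add(5, 14), Add(Mul(8, Pow(1, -1)), Mul(18, Pow(13, -1))))), Add(-141, -2607)) = Mul(Add(Mul(-1, Add(1, 5)), Mul(Add(5, 14), Add(Mul(8, Pow(1, -1)), Mul(18, Pow(13, -1))))), Add(-141, -2607)) = Mul(Add(Mul(-1, 6), Mul(19, Add(Mul(8, 1), Mul(18, Rational(1, 13))))), -2748) = Mul(Add(-6, Mul(19, Add(8, Rational(18, 13)))), -2748) = Mul(Add(-6, Mul(19, Rational(122, 13))), -2748) = Mul(Add(-6, Rational(2318, 13)), -2748) = Mul(Rational(2240, 13), -2748) = Rational(-6155520, 13)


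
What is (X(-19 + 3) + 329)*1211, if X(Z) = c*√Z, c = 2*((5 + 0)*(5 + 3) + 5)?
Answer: 398419 + 435960*I ≈ 3.9842e+5 + 4.3596e+5*I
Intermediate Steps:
c = 90 (c = 2*(5*8 + 5) = 2*(40 + 5) = 2*45 = 90)
X(Z) = 90*√Z
(X(-19 + 3) + 329)*1211 = (90*√(-19 + 3) + 329)*1211 = (90*√(-16) + 329)*1211 = (90*(4*I) + 329)*1211 = (360*I + 329)*1211 = (329 + 360*I)*1211 = 398419 + 435960*I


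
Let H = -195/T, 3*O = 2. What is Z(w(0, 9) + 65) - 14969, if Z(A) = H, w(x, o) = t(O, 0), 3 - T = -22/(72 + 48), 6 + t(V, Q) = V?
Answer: -2870779/191 ≈ -15030.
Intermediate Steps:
O = ⅔ (O = (⅓)*2 = ⅔ ≈ 0.66667)
t(V, Q) = -6 + V
T = 191/60 (T = 3 - (-22)/(72 + 48) = 3 - (-22)/120 = 3 - 1*(-11/60) = 3 + 11/60 = 191/60 ≈ 3.1833)
w(x, o) = -16/3 (w(x, o) = -6 + ⅔ = -16/3)
H = -11700/191 (H = -195/191/60 = -195*60/191 = -1*11700/191 = -11700/191 ≈ -61.257)
Z(A) = -11700/191
Z(w(0, 9) + 65) - 14969 = -11700/191 - 14969 = -2870779/191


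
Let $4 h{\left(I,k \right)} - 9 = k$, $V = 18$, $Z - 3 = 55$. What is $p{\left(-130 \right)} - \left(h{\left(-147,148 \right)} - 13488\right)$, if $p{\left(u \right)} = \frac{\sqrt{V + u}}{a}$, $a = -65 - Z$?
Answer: $\frac{53795}{4} - \frac{4 i \sqrt{7}}{123} \approx 13449.0 - 0.086041 i$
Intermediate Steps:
$Z = 58$ ($Z = 3 + 55 = 58$)
$h{\left(I,k \right)} = \frac{9}{4} + \frac{k}{4}$
$a = -123$ ($a = -65 - 58 = -123$)
$p{\left(u \right)} = - \frac{\sqrt{18 + u}}{123}$ ($p{\left(u \right)} = \frac{\sqrt{18 + u}}{-123} = \sqrt{18 + u} \left(- \frac{1}{123}\right) = - \frac{\sqrt{18 + u}}{123}$)
$p{\left(-130 \right)} - \left(h{\left(-147,148 \right)} - 13488\right) = - \frac{\sqrt{18 - 130}}{123} - \left(\left(\frac{9}{4} + \frac{1}{4} \cdot 148\right) - 13488\right) = - \frac{\sqrt{-112}}{123} - \left(\left(\frac{9}{4} + 37\right) - 13488\right) = - \frac{4 i \sqrt{7}}{123} - \left(\frac{157}{4} - 13488\right) = - \frac{4 i \sqrt{7}}{123} - - \frac{53795}{4} = - \frac{4 i \sqrt{7}}{123} + \frac{53795}{4} = \frac{53795}{4} - \frac{4 i \sqrt{7}}{123}$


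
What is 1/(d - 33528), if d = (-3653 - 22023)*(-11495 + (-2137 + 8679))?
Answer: 1/127139700 ≈ 7.8654e-9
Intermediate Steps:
d = 127173228 (d = -25676*(-11495 + 6542) = -25676*(-4953) = 127173228)
1/(d - 33528) = 1/(127173228 - 33528) = 1/127139700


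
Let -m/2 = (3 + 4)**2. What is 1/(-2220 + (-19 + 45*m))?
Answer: -1/6649 ≈ -0.00015040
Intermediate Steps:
m = -98 (m = -2*(3 + 4)**2 = -2*7**2 = -2*49 = -98)
1/(-2220 + (-19 + 45*m)) = 1/(-2220 + (-19 + 45*(-98))) = 1/(-2220 + (-19 - 4410)) = 1/(-2220 - 4429) = 1/(-6649) = -1/6649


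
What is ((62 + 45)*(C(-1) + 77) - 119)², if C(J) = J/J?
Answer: 67683529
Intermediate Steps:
C(J) = 1
((62 + 45)*(C(-1) + 77) - 119)² = ((62 + 45)*(1 + 77) - 119)² = (107*78 - 119)² = (8346 - 119)² = 8227² = 67683529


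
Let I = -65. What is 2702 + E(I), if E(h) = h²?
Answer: 6927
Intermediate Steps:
2702 + E(I) = 2702 + (-65)² = 2702 + 4225 = 6927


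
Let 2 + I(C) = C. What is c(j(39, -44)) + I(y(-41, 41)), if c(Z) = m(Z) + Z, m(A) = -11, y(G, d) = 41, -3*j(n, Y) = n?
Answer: 15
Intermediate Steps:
j(n, Y) = -n/3
I(C) = -2 + C
c(Z) = -11 + Z
c(j(39, -44)) + I(y(-41, 41)) = (-11 - ⅓*39) + (-2 + 41) = (-11 - 13) + 39 = -24 + 39 = 15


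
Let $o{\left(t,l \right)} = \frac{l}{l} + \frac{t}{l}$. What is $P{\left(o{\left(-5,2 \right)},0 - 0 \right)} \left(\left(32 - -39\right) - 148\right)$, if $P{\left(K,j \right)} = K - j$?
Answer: $\frac{231}{2} \approx 115.5$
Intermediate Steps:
$o{\left(t,l \right)} = 1 + \frac{t}{l}$
$P{\left(o{\left(-5,2 \right)},0 - 0 \right)} \left(\left(32 - -39\right) - 148\right) = \left(\frac{2 - 5}{2} - \left(0 - 0\right)\right) \left(\left(32 - -39\right) - 148\right) = \left(\frac{1}{2} \left(-3\right) - \left(0 + 0\right)\right) \left(\left(32 + 39\right) - 148\right) = \left(- \frac{3}{2} - 0\right) \left(71 - 148\right) = \left(- \frac{3}{2} + 0\right) \left(-77\right) = \left(- \frac{3}{2}\right) \left(-77\right) = \frac{231}{2}$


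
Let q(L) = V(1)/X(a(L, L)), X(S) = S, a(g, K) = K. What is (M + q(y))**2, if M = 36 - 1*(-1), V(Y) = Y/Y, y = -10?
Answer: 136161/100 ≈ 1361.6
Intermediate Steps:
V(Y) = 1
M = 37 (M = 36 + 1 = 37)
q(L) = 1/L
(M + q(y))**2 = (37 + 1/(-10))**2 = (37 - 1/10)**2 = (369/10)**2 = 136161/100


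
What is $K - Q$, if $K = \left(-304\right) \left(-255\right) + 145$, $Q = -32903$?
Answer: $110568$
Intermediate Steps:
$K = 77665$ ($K = 77520 + 145 = 77665$)
$K - Q = 77665 - -32903 = 77665 + 32903 = 110568$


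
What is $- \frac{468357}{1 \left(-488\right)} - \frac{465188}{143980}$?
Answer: $\frac{16801757279}{17565560} \approx 956.52$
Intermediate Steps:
$- \frac{468357}{1 \left(-488\right)} - \frac{465188}{143980} = - \frac{468357}{-488} - \frac{116297}{35995} = \left(-468357\right) \left(- \frac{1}{488}\right) - \frac{116297}{35995} = \frac{468357}{488} - \frac{116297}{35995} = \frac{16801757279}{17565560}$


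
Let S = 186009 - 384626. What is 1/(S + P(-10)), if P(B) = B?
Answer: -1/198627 ≈ -5.0346e-6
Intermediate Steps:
S = -198617
1/(S + P(-10)) = 1/(-198617 - 10) = 1/(-198627) = -1/198627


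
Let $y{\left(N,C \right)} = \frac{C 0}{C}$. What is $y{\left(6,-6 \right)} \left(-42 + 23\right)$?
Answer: $0$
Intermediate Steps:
$y{\left(N,C \right)} = 0$ ($y{\left(N,C \right)} = \frac{0}{C} = 0$)
$y{\left(6,-6 \right)} \left(-42 + 23\right) = 0 \left(-42 + 23\right) = 0 \left(-19\right) = 0$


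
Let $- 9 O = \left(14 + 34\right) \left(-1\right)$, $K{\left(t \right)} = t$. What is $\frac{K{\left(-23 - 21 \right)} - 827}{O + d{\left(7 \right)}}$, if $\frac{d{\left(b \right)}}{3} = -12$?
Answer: $\frac{2613}{92} \approx 28.402$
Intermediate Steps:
$O = \frac{16}{3}$ ($O = - \frac{\left(14 + 34\right) \left(-1\right)}{9} = - \frac{48 \left(-1\right)}{9} = \left(- \frac{1}{9}\right) \left(-48\right) = \frac{16}{3} \approx 5.3333$)
$d{\left(b \right)} = -36$ ($d{\left(b \right)} = 3 \left(-12\right) = -36$)
$\frac{K{\left(-23 - 21 \right)} - 827}{O + d{\left(7 \right)}} = \frac{\left(-23 - 21\right) - 827}{\frac{16}{3} - 36} = \frac{-44 - 827}{- \frac{92}{3}} = \left(-871\right) \left(- \frac{3}{92}\right) = \frac{2613}{92}$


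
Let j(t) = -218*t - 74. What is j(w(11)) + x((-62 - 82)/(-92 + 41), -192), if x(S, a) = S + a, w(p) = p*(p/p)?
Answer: -45240/17 ≈ -2661.2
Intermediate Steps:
w(p) = p (w(p) = p*1 = p)
j(t) = -74 - 218*t
j(w(11)) + x((-62 - 82)/(-92 + 41), -192) = (-74 - 218*11) + ((-62 - 82)/(-92 + 41) - 192) = (-74 - 2398) + (-144/(-51) - 192) = -2472 + (-144*(-1/51) - 192) = -2472 + (48/17 - 192) = -2472 - 3216/17 = -45240/17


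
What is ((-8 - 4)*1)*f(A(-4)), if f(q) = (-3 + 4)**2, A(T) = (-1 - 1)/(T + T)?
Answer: -12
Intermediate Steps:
A(T) = -1/T (A(T) = -2*1/(2*T) = -1/T)
f(q) = 1 (f(q) = 1**2 = 1)
((-8 - 4)*1)*f(A(-4)) = ((-8 - 4)*1)*1 = -12*1*1 = -12*1 = -12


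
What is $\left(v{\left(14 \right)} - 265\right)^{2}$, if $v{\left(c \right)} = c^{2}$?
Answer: $4761$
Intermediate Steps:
$\left(v{\left(14 \right)} - 265\right)^{2} = \left(14^{2} - 265\right)^{2} = \left(196 - 265\right)^{2} = \left(-69\right)^{2} = 4761$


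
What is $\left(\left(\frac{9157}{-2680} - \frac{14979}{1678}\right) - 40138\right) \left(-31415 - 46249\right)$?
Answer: $\frac{876427079129844}{281065} \approx 3.1182 \cdot 10^{9}$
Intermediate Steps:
$\left(\left(\frac{9157}{-2680} - \frac{14979}{1678}\right) - 40138\right) \left(-31415 - 46249\right) = \left(\left(9157 \left(- \frac{1}{2680}\right) - \frac{14979}{1678}\right) - 40138\right) \left(-77664\right) = \left(\left(- \frac{9157}{2680} - \frac{14979}{1678}\right) - 40138\right) \left(-77664\right) = \left(- \frac{27754583}{2248520} - 40138\right) \left(-77664\right) = \left(- \frac{90278850343}{2248520}\right) \left(-77664\right) = \frac{876427079129844}{281065}$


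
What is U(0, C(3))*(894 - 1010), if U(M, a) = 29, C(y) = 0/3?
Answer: -3364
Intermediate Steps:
C(y) = 0 (C(y) = 0*(1/3) = 0)
U(0, C(3))*(894 - 1010) = 29*(894 - 1010) = 29*(-116) = -3364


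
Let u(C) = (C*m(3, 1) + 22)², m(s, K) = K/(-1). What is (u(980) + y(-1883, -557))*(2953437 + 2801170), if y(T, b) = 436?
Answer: 5283880147400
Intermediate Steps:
m(s, K) = -K (m(s, K) = K*(-1) = -K)
u(C) = (22 - C)² (u(C) = (C*(-1*1) + 22)² = (C*(-1) + 22)² = (-C + 22)² = (22 - C)²)
(u(980) + y(-1883, -557))*(2953437 + 2801170) = ((-22 + 980)² + 436)*(2953437 + 2801170) = (958² + 436)*5754607 = (917764 + 436)*5754607 = 918200*5754607 = 5283880147400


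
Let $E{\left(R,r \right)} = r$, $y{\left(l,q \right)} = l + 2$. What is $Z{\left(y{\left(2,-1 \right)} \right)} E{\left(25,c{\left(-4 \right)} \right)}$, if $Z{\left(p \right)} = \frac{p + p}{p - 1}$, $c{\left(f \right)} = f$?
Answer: $- \frac{32}{3} \approx -10.667$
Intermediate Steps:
$y{\left(l,q \right)} = 2 + l$
$Z{\left(p \right)} = \frac{2 p}{-1 + p}$
$Z{\left(y{\left(2,-1 \right)} \right)} E{\left(25,c{\left(-4 \right)} \right)} = \frac{2 \left(2 + 2\right)}{-1 + \left(2 + 2\right)} \left(-4\right) = 2 \cdot 4 \frac{1}{-1 + 4} \left(-4\right) = 2 \cdot 4 \cdot \frac{1}{3} \left(-4\right) = \frac{8}{3} \left(-4\right) = - \frac{32}{3}$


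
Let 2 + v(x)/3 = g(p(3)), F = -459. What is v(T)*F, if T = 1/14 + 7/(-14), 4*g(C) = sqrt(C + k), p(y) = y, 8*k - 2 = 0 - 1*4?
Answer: 2754 - 1377*sqrt(11)/8 ≈ 2183.1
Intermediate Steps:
k = -1/4 (k = 1/4 + (0 - 1*4)/8 = 1/4 + (0 - 4)/8 = 1/4 + (1/8)*(-4) = 1/4 - 1/2 = -1/4 ≈ -0.25000)
g(C) = sqrt(-1/4 + C)/4 (g(C) = sqrt(C - 1/4)/4 = sqrt(-1/4 + C)/4)
T = -3/7 (T = 1*(1/14) + 7*(-1/14) = 1/14 - 1/2 = -3/7 ≈ -0.42857)
v(x) = -6 + 3*sqrt(11)/8 (v(x) = -6 + 3*(sqrt(-1 + 4*3)/8) = -6 + 3*(sqrt(-1 + 12)/8) = -6 + 3*(sqrt(11)/8) = -6 + 3*sqrt(11)/8)
v(T)*F = (-6 + 3*sqrt(11)/8)*(-459) = 2754 - 1377*sqrt(11)/8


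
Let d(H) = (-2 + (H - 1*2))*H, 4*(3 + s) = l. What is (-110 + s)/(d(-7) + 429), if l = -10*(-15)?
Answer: -151/1012 ≈ -0.14921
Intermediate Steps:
l = 150
s = 69/2 (s = -3 + (¼)*150 = -3 + 75/2 = 69/2 ≈ 34.500)
d(H) = H*(-4 + H) (d(H) = (-2 + (H - 2))*H = (-2 + (-2 + H))*H = (-4 + H)*H = H*(-4 + H))
(-110 + s)/(d(-7) + 429) = (-110 + 69/2)/(-7*(-4 - 7) + 429) = -151/(2*(-7*(-11) + 429)) = -151/(2*(77 + 429)) = -151/2/506 = -151/2*1/506 = -151/1012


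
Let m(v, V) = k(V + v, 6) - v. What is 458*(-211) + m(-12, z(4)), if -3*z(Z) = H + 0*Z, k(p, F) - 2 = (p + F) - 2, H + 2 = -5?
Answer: -289889/3 ≈ -96630.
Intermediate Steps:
H = -7 (H = -2 - 5 = -7)
k(p, F) = F + p (k(p, F) = 2 + ((p + F) - 2) = 2 + ((F + p) - 2) = 2 + (-2 + F + p) = F + p)
z(Z) = 7/3 (z(Z) = -(-7 + 0*Z)/3 = -(-7 + 0)/3 = -1/3*(-7) = 7/3)
m(v, V) = 6 + V (m(v, V) = (6 + (V + v)) - v = (6 + V + v) - v = 6 + V)
458*(-211) + m(-12, z(4)) = 458*(-211) + (6 + 7/3) = -96638 + 25/3 = -289889/3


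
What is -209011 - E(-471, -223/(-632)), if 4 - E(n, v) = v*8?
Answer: -16511962/79 ≈ -2.0901e+5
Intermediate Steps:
E(n, v) = 4 - 8*v (E(n, v) = 4 - v*8 = 4 - 8*v)
-209011 - E(-471, -223/(-632)) = -209011 - (4 - (-1784)/(-632)) = -209011 - (4 - (-1784)*(-1)/632) = -209011 - (4 - 8*223/632) = -209011 - (4 - 223/79) = -209011 - 1*93/79 = -209011 - 93/79 = -16511962/79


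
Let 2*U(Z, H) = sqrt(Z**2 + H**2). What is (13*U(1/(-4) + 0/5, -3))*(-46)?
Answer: -299*sqrt(145)/4 ≈ -900.11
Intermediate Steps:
U(Z, H) = sqrt(H**2 + Z**2)/2 (U(Z, H) = sqrt(Z**2 + H**2)/2 = sqrt(H**2 + Z**2)/2)
(13*U(1/(-4) + 0/5, -3))*(-46) = (13*(sqrt((-3)**2 + (1/(-4) + 0/5)**2)/2))*(-46) = (13*(sqrt(9 + (1*(-1/4) + 0*(1/5))**2)/2))*(-46) = (13*(sqrt(9 + (-1/4 + 0)**2)/2))*(-46) = (13*(sqrt(9 + (-1/4)**2)/2))*(-46) = (13*(sqrt(9 + 1/16)/2))*(-46) = (13*(sqrt(145/16)/2))*(-46) = (13*((sqrt(145)/4)/2))*(-46) = (13*(sqrt(145)/8))*(-46) = (13*sqrt(145)/8)*(-46) = -299*sqrt(145)/4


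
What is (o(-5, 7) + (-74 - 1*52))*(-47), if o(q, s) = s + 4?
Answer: 5405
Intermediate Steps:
o(q, s) = 4 + s
(o(-5, 7) + (-74 - 1*52))*(-47) = ((4 + 7) + (-74 - 1*52))*(-47) = (11 + (-74 - 52))*(-47) = (11 - 126)*(-47) = -115*(-47) = 5405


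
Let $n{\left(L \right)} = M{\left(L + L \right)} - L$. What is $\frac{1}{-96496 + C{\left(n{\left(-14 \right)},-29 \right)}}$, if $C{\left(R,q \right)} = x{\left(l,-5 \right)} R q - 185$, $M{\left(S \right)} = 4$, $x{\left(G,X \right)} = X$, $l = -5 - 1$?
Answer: $- \frac{1}{94071} \approx -1.063 \cdot 10^{-5}$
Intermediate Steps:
$l = -6$
$n{\left(L \right)} = 4 - L$
$C{\left(R,q \right)} = -185 - 5 R q$ ($C{\left(R,q \right)} = - 5 R q - 185 = -185 - 5 R q$)
$\frac{1}{-96496 + C{\left(n{\left(-14 \right)},-29 \right)}} = \frac{1}{-96496 - \left(185 + 5 \left(4 - -14\right) \left(-29\right)\right)} = \frac{1}{-96496 - \left(185 + 5 \left(4 + 14\right) \left(-29\right)\right)} = \frac{1}{-96496 - \left(185 + 90 \left(-29\right)\right)} = \frac{1}{-96496 + \left(-185 + 2610\right)} = \frac{1}{-96496 + 2425} = \frac{1}{-94071} = - \frac{1}{94071}$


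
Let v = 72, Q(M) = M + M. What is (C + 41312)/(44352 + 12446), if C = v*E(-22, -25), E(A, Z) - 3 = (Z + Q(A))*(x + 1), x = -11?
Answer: 45604/28399 ≈ 1.6058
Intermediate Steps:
Q(M) = 2*M
E(A, Z) = 3 - 20*A - 10*Z (E(A, Z) = 3 + (Z + 2*A)*(-11 + 1) = 3 + (Z + 2*A)*(-10) = 3 + (-20*A - 10*Z) = 3 - 20*A - 10*Z)
C = 49896 (C = 72*(3 - 20*(-22) - 10*(-25)) = 72*(3 + 440 + 250) = 72*693 = 49896)
(C + 41312)/(44352 + 12446) = (49896 + 41312)/(44352 + 12446) = 91208/56798 = 91208*(1/56798) = 45604/28399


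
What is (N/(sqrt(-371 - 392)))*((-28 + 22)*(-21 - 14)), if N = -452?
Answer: 13560*I*sqrt(763)/109 ≈ 3436.3*I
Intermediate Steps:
(N/(sqrt(-371 - 392)))*((-28 + 22)*(-21 - 14)) = (-452/sqrt(-371 - 392))*((-28 + 22)*(-21 - 14)) = (-452*(-I*sqrt(763)/763))*(-6*(-35)) = -452*(-I*sqrt(763)/763)*210 = -(-452)*I*sqrt(763)/763*210 = (452*I*sqrt(763)/763)*210 = 13560*I*sqrt(763)/109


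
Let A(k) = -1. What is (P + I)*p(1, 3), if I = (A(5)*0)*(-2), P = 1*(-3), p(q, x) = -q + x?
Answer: -6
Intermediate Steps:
p(q, x) = x - q
P = -3
I = 0 (I = -1*0*(-2) = 0*(-2) = 0)
(P + I)*p(1, 3) = (-3 + 0)*(3 - 1*1) = -3*(3 - 1) = -3*2 = -6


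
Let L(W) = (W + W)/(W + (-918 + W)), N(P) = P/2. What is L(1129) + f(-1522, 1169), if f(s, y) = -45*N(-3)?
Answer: 23177/335 ≈ 69.185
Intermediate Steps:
N(P) = P/2 (N(P) = P*(½) = P/2)
f(s, y) = 135/2 (f(s, y) = -45*(-3)/2 = -45*(-3/2) = 135/2)
L(W) = 2*W/(-918 + 2*W) (L(W) = (2*W)/(-918 + 2*W) = 2*W/(-918 + 2*W))
L(1129) + f(-1522, 1169) = 1129/(-459 + 1129) + 135/2 = 1129/670 + 135/2 = 23177/335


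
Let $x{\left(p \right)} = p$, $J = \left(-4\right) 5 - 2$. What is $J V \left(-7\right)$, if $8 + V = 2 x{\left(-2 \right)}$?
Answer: $-1848$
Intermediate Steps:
$J = -22$ ($J = -20 - 2 = -22$)
$V = -12$ ($V = -8 + 2 \left(-2\right) = -8 - 4 = -12$)
$J V \left(-7\right) = \left(-22\right) \left(-12\right) \left(-7\right) = 264 \left(-7\right) = -1848$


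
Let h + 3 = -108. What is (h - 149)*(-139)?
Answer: 36140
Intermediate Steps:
h = -111 (h = -3 - 108 = -111)
(h - 149)*(-139) = (-111 - 149)*(-139) = -260*(-139) = 36140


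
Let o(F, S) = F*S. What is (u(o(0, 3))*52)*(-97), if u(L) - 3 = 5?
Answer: -40352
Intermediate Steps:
u(L) = 8 (u(L) = 3 + 5 = 8)
(u(o(0, 3))*52)*(-97) = (8*52)*(-97) = 416*(-97) = -40352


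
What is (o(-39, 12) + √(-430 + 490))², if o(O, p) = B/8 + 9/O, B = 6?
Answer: 162969/2704 + 27*√15/13 ≈ 68.313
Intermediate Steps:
o(O, p) = ¾ + 9/O (o(O, p) = 6/8 + 9/O = 6*(⅛) + 9/O = ¾ + 9/O)
(o(-39, 12) + √(-430 + 490))² = ((¾ + 9/(-39)) + √(-430 + 490))² = ((¾ + 9*(-1/39)) + √60)² = ((¾ - 3/13) + 2*√15)² = (27/52 + 2*√15)²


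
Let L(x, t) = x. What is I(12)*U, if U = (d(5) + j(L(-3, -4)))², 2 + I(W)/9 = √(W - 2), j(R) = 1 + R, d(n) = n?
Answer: -162 + 81*√10 ≈ 94.145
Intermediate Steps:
I(W) = -18 + 9*√(-2 + W) (I(W) = -18 + 9*√(W - 2) = -18 + 9*√(-2 + W))
U = 9 (U = (5 + (1 - 3))² = (5 - 2)² = 3² = 9)
I(12)*U = (-18 + 9*√(-2 + 12))*9 = (-18 + 9*√10)*9 = -162 + 81*√10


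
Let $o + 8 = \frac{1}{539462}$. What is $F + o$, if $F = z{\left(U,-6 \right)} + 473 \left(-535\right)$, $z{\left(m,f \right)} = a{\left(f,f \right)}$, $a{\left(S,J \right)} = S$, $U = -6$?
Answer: $- \frac{136521108877}{539462} \approx -2.5307 \cdot 10^{5}$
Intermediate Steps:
$z{\left(m,f \right)} = f$
$F = -253061$ ($F = -6 + 473 \left(-535\right) = -6 - 253055 = -253061$)
$o = - \frac{4315695}{539462}$ ($o = -8 + \frac{1}{539462} = - \frac{4315695}{539462} \approx -8.0$)
$F + o = -253061 - \frac{4315695}{539462} = - \frac{136521108877}{539462}$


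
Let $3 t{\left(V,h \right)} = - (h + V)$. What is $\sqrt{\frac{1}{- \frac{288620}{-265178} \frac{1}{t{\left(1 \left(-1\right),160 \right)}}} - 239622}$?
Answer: $\frac{i \sqrt{4991232369519470}}{144310} \approx 489.56 i$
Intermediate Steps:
$t{\left(V,h \right)} = - \frac{V}{3} - \frac{h}{3}$ ($t{\left(V,h \right)} = \frac{\left(-1\right) \left(h + V\right)}{3} = \frac{\left(-1\right) \left(V + h\right)}{3} = \frac{- V - h}{3} = - \frac{V}{3} - \frac{h}{3}$)
$\sqrt{\frac{1}{- \frac{288620}{-265178} \frac{1}{t{\left(1 \left(-1\right),160 \right)}}} - 239622} = \sqrt{\frac{1}{- \frac{288620}{-265178} \frac{1}{- \frac{1 \left(-1\right)}{3} - \frac{160}{3}}} - 239622} = \sqrt{\frac{1}{\left(-288620\right) \left(- \frac{1}{265178}\right) \frac{1}{\left(- \frac{1}{3}\right) \left(-1\right) - \frac{160}{3}}} - 239622} = \sqrt{\frac{1}{\frac{144310}{132589} \frac{1}{\frac{1}{3} - \frac{160}{3}}} - 239622} = \sqrt{\frac{1}{\frac{144310}{132589} \frac{1}{-53}} - 239622} = \sqrt{\frac{1}{\frac{144310}{132589} \left(- \frac{1}{53}\right)} - 239622} = \sqrt{\frac{1}{- \frac{144310}{7027217}} - 239622} = \sqrt{- \frac{7027217}{144310} - 239622} = \sqrt{- \frac{34586878037}{144310}} = \frac{i \sqrt{4991232369519470}}{144310}$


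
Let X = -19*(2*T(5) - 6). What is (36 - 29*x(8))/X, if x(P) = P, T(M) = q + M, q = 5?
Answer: 14/19 ≈ 0.73684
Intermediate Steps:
T(M) = 5 + M
X = -266 (X = -19*(2*(5 + 5) - 6) = -19*(2*10 - 6) = -19*(20 - 6) = -19*14 = -266)
(36 - 29*x(8))/X = (36 - 29*8)/(-266) = (36 - 232)*(-1/266) = -196*(-1/266) = 14/19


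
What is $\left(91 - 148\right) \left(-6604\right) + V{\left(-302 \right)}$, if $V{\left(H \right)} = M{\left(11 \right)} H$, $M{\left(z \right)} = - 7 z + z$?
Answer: $396360$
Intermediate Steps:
$M{\left(z \right)} = - 6 z$
$V{\left(H \right)} = - 66 H$ ($V{\left(H \right)} = \left(-6\right) 11 H = - 66 H$)
$\left(91 - 148\right) \left(-6604\right) + V{\left(-302 \right)} = \left(91 - 148\right) \left(-6604\right) - -19932 = \left(91 - 148\right) \left(-6604\right) + 19932 = \left(-57\right) \left(-6604\right) + 19932 = 376428 + 19932 = 396360$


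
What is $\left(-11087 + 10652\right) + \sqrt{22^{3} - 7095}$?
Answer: $-435 + \sqrt{3553} \approx -375.39$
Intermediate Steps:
$\left(-11087 + 10652\right) + \sqrt{22^{3} - 7095} = -435 + \sqrt{10648 - 7095} = -435 + \sqrt{3553}$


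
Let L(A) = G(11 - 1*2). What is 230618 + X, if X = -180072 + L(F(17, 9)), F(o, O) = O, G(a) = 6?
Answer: 50552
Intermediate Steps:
L(A) = 6
X = -180066 (X = -180072 + 6 = -180066)
230618 + X = 230618 - 180066 = 50552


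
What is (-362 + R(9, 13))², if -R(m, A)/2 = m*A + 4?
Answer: 364816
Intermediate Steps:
R(m, A) = -8 - 2*A*m (R(m, A) = -2*(m*A + 4) = -2*(A*m + 4) = -2*(4 + A*m) = -8 - 2*A*m)
(-362 + R(9, 13))² = (-362 + (-8 - 2*13*9))² = (-362 + (-8 - 234))² = (-362 - 242)² = (-604)² = 364816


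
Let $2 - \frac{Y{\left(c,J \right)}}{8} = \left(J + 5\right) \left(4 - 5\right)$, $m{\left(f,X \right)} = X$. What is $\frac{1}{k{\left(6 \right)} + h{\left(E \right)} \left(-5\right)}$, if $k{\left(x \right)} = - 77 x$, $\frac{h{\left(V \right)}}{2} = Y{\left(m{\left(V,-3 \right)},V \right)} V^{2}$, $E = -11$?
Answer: $\frac{1}{38258} \approx 2.6138 \cdot 10^{-5}$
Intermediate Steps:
$Y{\left(c,J \right)} = 56 + 8 J$ ($Y{\left(c,J \right)} = 16 - 8 \left(J + 5\right) \left(4 - 5\right) = 16 - 8 \left(5 + J\right) \left(-1\right) = 16 - 8 \left(-5 - J\right) = 16 + \left(40 + 8 J\right) = 56 + 8 J$)
$h{\left(V \right)} = 2 V^{2} \left(56 + 8 V\right)$ ($h{\left(V \right)} = 2 \left(56 + 8 V\right) V^{2} = 2 V^{2} \left(56 + 8 V\right)$)
$\frac{1}{k{\left(6 \right)} + h{\left(E \right)} \left(-5\right)} = \frac{1}{\left(-77\right) 6 + 16 \left(-11\right)^{2} \left(7 - 11\right) \left(-5\right)} = \frac{1}{-462 + 16 \cdot 121 \left(-4\right) \left(-5\right)} = \frac{1}{-462 - -38720} = \frac{1}{-462 + 38720} = \frac{1}{38258}$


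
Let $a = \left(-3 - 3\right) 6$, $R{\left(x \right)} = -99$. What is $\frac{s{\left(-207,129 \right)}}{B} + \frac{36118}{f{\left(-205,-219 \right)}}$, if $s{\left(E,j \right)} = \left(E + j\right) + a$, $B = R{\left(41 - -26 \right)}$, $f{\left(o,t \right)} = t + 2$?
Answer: $- \frac{1183648}{7161} \approx -165.29$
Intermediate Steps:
$f{\left(o,t \right)} = 2 + t$
$B = -99$
$a = -36$ ($a = \left(-6\right) 6 = -36$)
$s{\left(E,j \right)} = -36 + E + j$ ($s{\left(E,j \right)} = \left(E + j\right) - 36 = -36 + E + j$)
$\frac{s{\left(-207,129 \right)}}{B} + \frac{36118}{f{\left(-205,-219 \right)}} = \frac{-36 - 207 + 129}{-99} + \frac{36118}{2 - 219} = \left(-114\right) \left(- \frac{1}{99}\right) + \frac{36118}{-217} = \frac{38}{33} + 36118 \left(- \frac{1}{217}\right) = \frac{38}{33} - \frac{36118}{217} = - \frac{1183648}{7161}$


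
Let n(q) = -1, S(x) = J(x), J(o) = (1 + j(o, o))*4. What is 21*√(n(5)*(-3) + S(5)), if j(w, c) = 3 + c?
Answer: 21*√39 ≈ 131.15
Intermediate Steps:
J(o) = 16 + 4*o (J(o) = (1 + (3 + o))*4 = (4 + o)*4 = 16 + 4*o)
S(x) = 16 + 4*x
21*√(n(5)*(-3) + S(5)) = 21*√(-1*(-3) + (16 + 4*5)) = 21*√(3 + (16 + 20)) = 21*√(3 + 36) = 21*√39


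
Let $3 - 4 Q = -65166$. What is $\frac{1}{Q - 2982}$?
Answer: $\frac{4}{53241} \approx 7.513 \cdot 10^{-5}$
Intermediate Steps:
$Q = \frac{65169}{4}$ ($Q = \frac{3}{4} - - \frac{32583}{2} = \frac{3}{4} + \frac{32583}{2} = \frac{65169}{4} \approx 16292.0$)
$\frac{1}{Q - 2982} = \frac{1}{\frac{65169}{4} - 2982} = \frac{1}{\frac{53241}{4}} = \frac{4}{53241}$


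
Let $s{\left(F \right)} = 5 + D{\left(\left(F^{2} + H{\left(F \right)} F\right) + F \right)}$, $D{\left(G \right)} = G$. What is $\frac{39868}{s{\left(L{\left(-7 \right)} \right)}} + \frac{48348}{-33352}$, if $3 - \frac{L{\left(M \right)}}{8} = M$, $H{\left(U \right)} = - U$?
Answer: $\frac{331391989}{708730} \approx 467.59$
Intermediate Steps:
$L{\left(M \right)} = 24 - 8 M$
$s{\left(F \right)} = 5 + F$ ($s{\left(F \right)} = 5 + \left(\left(F^{2} + - F F\right) + F\right) = 5 + \left(\left(F^{2} - F^{2}\right) + F\right) = 5 + \left(0 + F\right) = 5 + F$)
$\frac{39868}{s{\left(L{\left(-7 \right)} \right)}} + \frac{48348}{-33352} = \frac{39868}{5 + \left(24 - -56\right)} + \frac{48348}{-33352} = \frac{39868}{5 + \left(24 + 56\right)} + 48348 \left(- \frac{1}{33352}\right) = \frac{39868}{5 + 80} - \frac{12087}{8338} = \frac{39868}{85} - \frac{12087}{8338} = \frac{331391989}{708730}$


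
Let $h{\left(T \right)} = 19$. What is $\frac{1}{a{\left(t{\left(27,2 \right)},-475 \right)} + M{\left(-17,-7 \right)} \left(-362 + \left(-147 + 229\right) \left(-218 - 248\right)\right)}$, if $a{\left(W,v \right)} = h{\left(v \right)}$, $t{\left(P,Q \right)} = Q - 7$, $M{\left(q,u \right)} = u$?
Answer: $\frac{1}{270037} \approx 3.7032 \cdot 10^{-6}$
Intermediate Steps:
$t{\left(P,Q \right)} = -7 + Q$
$a{\left(W,v \right)} = 19$
$\frac{1}{a{\left(t{\left(27,2 \right)},-475 \right)} + M{\left(-17,-7 \right)} \left(-362 + \left(-147 + 229\right) \left(-218 - 248\right)\right)} = \frac{1}{19 - 7 \left(-362 + \left(-147 + 229\right) \left(-218 - 248\right)\right)} = \frac{1}{19 - 7 \left(-362 + 82 \left(-466\right)\right)} = \frac{1}{19 - 7 \left(-362 - 38212\right)} = \frac{1}{19 - -270018} = \frac{1}{19 + 270018} = \frac{1}{270037}$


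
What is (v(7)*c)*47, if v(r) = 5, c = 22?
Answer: 5170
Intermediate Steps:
(v(7)*c)*47 = (5*22)*47 = 110*47 = 5170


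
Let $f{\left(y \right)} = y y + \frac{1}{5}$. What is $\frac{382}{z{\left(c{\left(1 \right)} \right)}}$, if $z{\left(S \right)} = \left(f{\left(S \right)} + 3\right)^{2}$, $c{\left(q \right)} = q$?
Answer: $\frac{9550}{441} \approx 21.655$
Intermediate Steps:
$f{\left(y \right)} = \frac{1}{5} + y^{2}$ ($f{\left(y \right)} = y^{2} + \frac{1}{5} = \frac{1}{5} + y^{2}$)
$z{\left(S \right)} = \left(\frac{16}{5} + S^{2}\right)^{2}$ ($z{\left(S \right)} = \left(\left(\frac{1}{5} + S^{2}\right) + 3\right)^{2} = \left(\frac{16}{5} + S^{2}\right)^{2}$)
$\frac{382}{z{\left(c{\left(1 \right)} \right)}} = \frac{382}{\frac{1}{25} \left(16 + 5 \cdot 1^{2}\right)^{2}} = \frac{382}{\frac{1}{25} \left(16 + 5 \cdot 1\right)^{2}} = \frac{382}{\frac{1}{25} \left(16 + 5\right)^{2}} = \frac{382}{\frac{1}{25} \cdot 21^{2}} = \frac{382}{\frac{1}{25} \cdot 441} = \frac{382}{\frac{441}{25}} = 382 \cdot \frac{25}{441} = \frac{9550}{441}$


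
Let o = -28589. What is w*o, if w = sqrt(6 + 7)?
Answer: -28589*sqrt(13) ≈ -1.0308e+5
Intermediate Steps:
w = sqrt(13) ≈ 3.6056
w*o = sqrt(13)*(-28589) = -28589*sqrt(13)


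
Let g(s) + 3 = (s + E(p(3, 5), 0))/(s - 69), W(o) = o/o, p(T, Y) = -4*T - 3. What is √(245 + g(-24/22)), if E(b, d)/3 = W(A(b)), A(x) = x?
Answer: √15982059/257 ≈ 15.555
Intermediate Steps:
p(T, Y) = -3 - 4*T
W(o) = 1
E(b, d) = 3 (E(b, d) = 3*1 = 3)
g(s) = -3 + (3 + s)/(-69 + s) (g(s) = -3 + (s + 3)/(s - 69) = -3 + (3 + s)/(-69 + s))
√(245 + g(-24/22)) = √(245 + 2*(105 - (-24)/22)/(-69 - 24/22)) = √(245 + 2*(105 - (-24)/22)/(-69 - 24*1/22)) = √(245 + 2*(105 - 1*(-12/11))/(-69 - 12/11)) = √(245 + 2*(105 + 12/11)/(-771/11)) = √(245 + 2*(-11/771)*(1167/11)) = √(245 - 778/257) = √(62187/257) = √15982059/257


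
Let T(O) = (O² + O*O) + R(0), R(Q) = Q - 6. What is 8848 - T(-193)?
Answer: -65644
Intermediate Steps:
R(Q) = -6 + Q
T(O) = -6 + 2*O² (T(O) = (O² + O*O) + (-6 + 0) = (O² + O²) - 6 = 2*O² - 6 = -6 + 2*O²)
8848 - T(-193) = 8848 - (-6 + 2*(-193)²) = 8848 - (-6 + 2*37249) = 8848 - (-6 + 74498) = 8848 - 1*74492 = 8848 - 74492 = -65644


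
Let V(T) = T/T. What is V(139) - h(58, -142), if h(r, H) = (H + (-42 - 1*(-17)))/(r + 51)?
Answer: 276/109 ≈ 2.5321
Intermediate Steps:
h(r, H) = (-25 + H)/(51 + r) (h(r, H) = (H + (-42 + 17))/(51 + r) = (H - 25)/(51 + r) = (-25 + H)/(51 + r))
V(T) = 1
V(139) - h(58, -142) = 1 - (-25 - 142)/(51 + 58) = 1 - (-167)/109 = 1 - 1*(-167/109) = 1 + 167/109 = 276/109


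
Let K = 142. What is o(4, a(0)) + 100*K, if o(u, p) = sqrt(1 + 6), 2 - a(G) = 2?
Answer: 14200 + sqrt(7) ≈ 14203.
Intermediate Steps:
a(G) = 0 (a(G) = 2 - 1*2 = 2 - 2 = 0)
o(u, p) = sqrt(7)
o(4, a(0)) + 100*K = sqrt(7) + 100*142 = sqrt(7) + 14200 = 14200 + sqrt(7)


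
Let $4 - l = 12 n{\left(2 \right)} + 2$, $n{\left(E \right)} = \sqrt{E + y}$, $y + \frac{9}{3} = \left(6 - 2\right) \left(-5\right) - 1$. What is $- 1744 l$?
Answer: $-3488 + 20928 i \sqrt{22} \approx -3488.0 + 98161.0 i$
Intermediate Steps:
$y = -24$ ($y = -3 + \left(\left(6 - 2\right) \left(-5\right) - 1\right) = -3 + \left(4 \left(-5\right) - 1\right) = -3 - 21 = -24$)
$n{\left(E \right)} = \sqrt{-24 + E}$ ($n{\left(E \right)} = \sqrt{E - 24} = \sqrt{-24 + E}$)
$l = 2 - 12 i \sqrt{22}$ ($l = 4 - \left(12 \sqrt{-24 + 2} + 2\right) = 4 - \left(12 \sqrt{-22} + 2\right) = 4 - \left(12 i \sqrt{22} + 2\right) = 4 - \left(2 + 12 i \sqrt{22}\right) = 2 - 12 i \sqrt{22} \approx 2.0 - 56.285 i$)
$- 1744 l = - 1744 \left(2 - 12 i \sqrt{22}\right) = -3488 + 20928 i \sqrt{22}$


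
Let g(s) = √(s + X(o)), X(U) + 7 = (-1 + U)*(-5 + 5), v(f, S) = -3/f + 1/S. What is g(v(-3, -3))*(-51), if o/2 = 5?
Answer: -17*I*√57 ≈ -128.35*I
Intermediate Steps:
v(f, S) = 1/S - 3/f (v(f, S) = -3/f + 1/S = 1/S - 3/f)
o = 10 (o = 2*5 = 10)
X(U) = -7 (X(U) = -7 + (-1 + U)*(-5 + 5) = -7 + (-1 + U)*0 = -7 + 0 = -7)
g(s) = √(-7 + s) (g(s) = √(s - 7) = √(-7 + s))
g(v(-3, -3))*(-51) = √(-7 + (1/(-3) - 3/(-3)))*(-51) = √(-7 + (-⅓ - 3*(-⅓)))*(-51) = √(-7 + (-⅓ + 1))*(-51) = √(-7 + ⅔)*(-51) = √(-19/3)*(-51) = (I*√57/3)*(-51) = -17*I*√57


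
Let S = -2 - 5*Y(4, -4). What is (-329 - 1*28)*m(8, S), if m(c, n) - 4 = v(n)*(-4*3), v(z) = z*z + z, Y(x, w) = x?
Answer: 1977780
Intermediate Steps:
v(z) = z + z**2 (v(z) = z**2 + z = z + z**2)
S = -22 (S = -2 - 5*4 = -2 - 20 = -22)
m(c, n) = 4 - 12*n*(1 + n) (m(c, n) = 4 + (n*(1 + n))*(-4*3) = 4 + (n*(1 + n))*(-12) = 4 - 12*n*(1 + n))
(-329 - 1*28)*m(8, S) = (-329 - 1*28)*(4 - 12*(-22)*(1 - 22)) = (-329 - 28)*(4 - 12*(-22)*(-21)) = -357*(4 - 5544) = -357*(-5540) = 1977780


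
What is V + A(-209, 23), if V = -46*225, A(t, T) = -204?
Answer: -10554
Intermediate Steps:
V = -10350
V + A(-209, 23) = -10350 - 204 = -10554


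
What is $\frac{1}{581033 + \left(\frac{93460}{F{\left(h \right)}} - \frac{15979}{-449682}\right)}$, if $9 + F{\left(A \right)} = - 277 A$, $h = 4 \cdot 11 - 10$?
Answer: $\frac{4239152214}{2463045451711375} \approx 1.7211 \cdot 10^{-6}$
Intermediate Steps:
$h = 34$ ($h = 44 - 10 = 34$)
$F{\left(A \right)} = -9 - 277 A$
$\frac{1}{581033 + \left(\frac{93460}{F{\left(h \right)}} - \frac{15979}{-449682}\right)} = \frac{1}{581033 + \left(\frac{93460}{-9 - 9418} - \frac{15979}{-449682}\right)} = \frac{1}{581033 + \left(\frac{93460}{-9 - 9418} - - \frac{15979}{449682}\right)} = \frac{1}{581033 + \left(\frac{93460}{-9427} + \frac{15979}{449682}\right)} = \frac{1}{581033 + \left(93460 \left(- \frac{1}{9427}\right) + \frac{15979}{449682}\right)} = \frac{1}{581033 + \left(- \frac{93460}{9427} + \frac{15979}{449682}\right)} = \frac{1}{581033 - \frac{41876645687}{4239152214}} = \frac{1}{\frac{2463045451711375}{4239152214}} = \frac{4239152214}{2463045451711375}$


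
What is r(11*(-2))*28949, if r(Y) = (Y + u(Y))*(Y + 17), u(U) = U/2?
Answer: 4776585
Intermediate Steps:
u(U) = U/2 (u(U) = U*(½) = U/2)
r(Y) = 3*Y*(17 + Y)/2 (r(Y) = (Y + Y/2)*(Y + 17) = (3*Y/2)*(17 + Y) = 3*Y*(17 + Y)/2)
r(11*(-2))*28949 = (3*(11*(-2))*(17 + 11*(-2))/2)*28949 = ((3/2)*(-22)*(17 - 22))*28949 = ((3/2)*(-22)*(-5))*28949 = 165*28949 = 4776585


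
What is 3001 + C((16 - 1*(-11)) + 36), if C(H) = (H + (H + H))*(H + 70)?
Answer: 28138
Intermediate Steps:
C(H) = 3*H*(70 + H) (C(H) = (H + 2*H)*(70 + H) = (3*H)*(70 + H) = 3*H*(70 + H))
3001 + C((16 - 1*(-11)) + 36) = 3001 + 3*((16 - 1*(-11)) + 36)*(70 + ((16 - 1*(-11)) + 36)) = 3001 + 3*((16 + 11) + 36)*(70 + ((16 + 11) + 36)) = 3001 + 3*(27 + 36)*(70 + (27 + 36)) = 3001 + 3*63*(70 + 63) = 3001 + 3*63*133 = 3001 + 25137 = 28138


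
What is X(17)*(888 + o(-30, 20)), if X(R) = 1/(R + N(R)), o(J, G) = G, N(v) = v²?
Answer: 454/153 ≈ 2.9673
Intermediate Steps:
X(R) = 1/(R + R²)
X(17)*(888 + o(-30, 20)) = (1/(17*(1 + 17)))*(888 + 20) = ((1/17)/18)*908 = ((1/17)*(1/18))*908 = (1/306)*908 = 454/153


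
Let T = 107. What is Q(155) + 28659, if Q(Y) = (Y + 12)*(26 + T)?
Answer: 50870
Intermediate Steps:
Q(Y) = 1596 + 133*Y (Q(Y) = (Y + 12)*(26 + 107) = (12 + Y)*133 = 1596 + 133*Y)
Q(155) + 28659 = (1596 + 133*155) + 28659 = (1596 + 20615) + 28659 = 22211 + 28659 = 50870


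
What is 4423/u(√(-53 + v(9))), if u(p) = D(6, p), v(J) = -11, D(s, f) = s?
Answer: 4423/6 ≈ 737.17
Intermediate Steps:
u(p) = 6
4423/u(√(-53 + v(9))) = 4423/6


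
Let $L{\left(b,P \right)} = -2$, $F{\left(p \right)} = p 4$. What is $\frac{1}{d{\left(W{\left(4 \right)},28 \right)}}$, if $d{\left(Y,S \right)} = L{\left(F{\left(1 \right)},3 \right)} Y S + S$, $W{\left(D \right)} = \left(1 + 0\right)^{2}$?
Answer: $- \frac{1}{28} \approx -0.035714$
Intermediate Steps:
$W{\left(D \right)} = 1$ ($W{\left(D \right)} = 1^{2} = 1$)
$F{\left(p \right)} = 4 p$
$d{\left(Y,S \right)} = S - 2 S Y$ ($d{\left(Y,S \right)} = - 2 Y S + S = - 2 S Y + S = S - 2 S Y$)
$\frac{1}{d{\left(W{\left(4 \right)},28 \right)}} = \frac{1}{28 \left(1 - 2\right)} = \frac{1}{28 \left(-1\right)} = \frac{1}{-28} = - \frac{1}{28}$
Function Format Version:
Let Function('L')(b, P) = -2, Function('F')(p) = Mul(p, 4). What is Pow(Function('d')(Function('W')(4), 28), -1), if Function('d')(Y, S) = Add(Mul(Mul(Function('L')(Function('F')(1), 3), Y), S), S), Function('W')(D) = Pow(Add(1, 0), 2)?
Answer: Rational(-1, 28) ≈ -0.035714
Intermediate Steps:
Function('W')(D) = 1 (Function('W')(D) = Pow(1, 2) = 1)
Function('F')(p) = Mul(4, p)
Function('d')(Y, S) = Add(S, Mul(-2, S, Y)) (Function('d')(Y, S) = Add(Mul(Mul(-2, Y), S), S) = Add(Mul(-2, S, Y), S) = Add(S, Mul(-2, S, Y)))
Pow(Function('d')(Function('W')(4), 28), -1) = Pow(Mul(28, Add(1, Mul(-2, 1))), -1) = Pow(Mul(28, Add(1, -2)), -1) = Pow(Mul(28, -1), -1) = Pow(-28, -1) = Rational(-1, 28)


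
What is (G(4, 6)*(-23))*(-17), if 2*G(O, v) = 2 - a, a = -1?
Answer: 1173/2 ≈ 586.50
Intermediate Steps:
G(O, v) = 3/2 (G(O, v) = (2 - 1*(-1))/2 = (2 + 1)/2 = (1/2)*3 = 3/2)
(G(4, 6)*(-23))*(-17) = ((3/2)*(-23))*(-17) = -69/2*(-17) = 1173/2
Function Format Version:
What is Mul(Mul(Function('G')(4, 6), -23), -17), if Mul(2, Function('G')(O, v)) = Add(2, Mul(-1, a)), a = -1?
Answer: Rational(1173, 2) ≈ 586.50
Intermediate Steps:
Function('G')(O, v) = Rational(3, 2) (Function('G')(O, v) = Mul(Rational(1, 2), Add(2, Mul(-1, -1))) = Mul(Rational(1, 2), Add(2, 1)) = Mul(Rational(1, 2), 3) = Rational(3, 2))
Mul(Mul(Function('G')(4, 6), -23), -17) = Mul(Mul(Rational(3, 2), -23), -17) = Mul(Rational(-69, 2), -17) = Rational(1173, 2)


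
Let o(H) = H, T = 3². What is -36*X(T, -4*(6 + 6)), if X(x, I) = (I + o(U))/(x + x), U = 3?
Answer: 90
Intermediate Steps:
T = 9
X(x, I) = (3 + I)/(2*x) (X(x, I) = (I + 3)/(x + x) = (3 + I)/((2*x)) = (3 + I)*(1/(2*x)) = (3 + I)/(2*x))
-36*X(T, -4*(6 + 6)) = -18*(3 - 4*(6 + 6))/9 = -18*(3 - 4*12)/9 = -18*(3 - 48)/9 = -18*(-45)/9 = -36*(-5/2) = 90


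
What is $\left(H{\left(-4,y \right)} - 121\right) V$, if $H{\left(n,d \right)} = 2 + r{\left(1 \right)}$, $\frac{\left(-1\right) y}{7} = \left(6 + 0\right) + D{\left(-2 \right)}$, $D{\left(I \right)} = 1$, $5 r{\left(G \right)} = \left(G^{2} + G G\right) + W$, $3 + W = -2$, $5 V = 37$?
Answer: $- \frac{22126}{25} \approx -885.04$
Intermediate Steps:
$V = \frac{37}{5}$ ($V = \frac{1}{5} \cdot 37 = \frac{37}{5} \approx 7.4$)
$W = -5$ ($W = -3 - 2 = -5$)
$r{\left(G \right)} = -1 + \frac{2 G^{2}}{5}$ ($r{\left(G \right)} = \frac{\left(G^{2} + G G\right) - 5}{5} = \frac{\left(G^{2} + G^{2}\right) - 5}{5} = \frac{2 G^{2} - 5}{5} = \frac{-5 + 2 G^{2}}{5} = -1 + \frac{2 G^{2}}{5}$)
$y = -49$ ($y = - 7 \left(\left(6 + 0\right) + 1\right) = - 7 \left(6 + 1\right) = \left(-7\right) 7 = -49$)
$H{\left(n,d \right)} = \frac{7}{5}$ ($H{\left(n,d \right)} = 2 - \left(1 - \frac{2 \cdot 1^{2}}{5}\right) = 2 + \left(-1 + \frac{2}{5} \cdot 1\right) = 2 + \left(-1 + \frac{2}{5}\right) = 2 - \frac{3}{5} = \frac{7}{5}$)
$\left(H{\left(-4,y \right)} - 121\right) V = \left(\frac{7}{5} - 121\right) \frac{37}{5} = \left(- \frac{598}{5}\right) \frac{37}{5} = - \frac{22126}{25}$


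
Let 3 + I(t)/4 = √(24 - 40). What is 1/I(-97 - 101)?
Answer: -3/100 - I/25 ≈ -0.03 - 0.04*I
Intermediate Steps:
I(t) = -12 + 16*I (I(t) = -12 + 4*√(24 - 40) = -12 + 4*√(-16) = -12 + 4*(4*I) = -12 + 16*I)
1/I(-97 - 101) = 1/(-12 + 16*I) = (-12 - 16*I)/400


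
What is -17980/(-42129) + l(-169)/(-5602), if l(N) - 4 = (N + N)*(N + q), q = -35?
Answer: -45231022/3806559 ≈ -11.882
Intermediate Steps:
l(N) = 4 + 2*N*(-35 + N) (l(N) = 4 + (N + N)*(N - 35) = 4 + (2*N)*(-35 + N) = 4 + 2*N*(-35 + N))
-17980/(-42129) + l(-169)/(-5602) = -17980/(-42129) + (4 - 70*(-169) + 2*(-169)²)/(-5602) = -17980*(-1/42129) + (4 + 11830 + 2*28561)*(-1/5602) = 580/1359 + (4 + 11830 + 57122)*(-1/5602) = 580/1359 + 68956*(-1/5602) = 580/1359 - 34478/2801 = -45231022/3806559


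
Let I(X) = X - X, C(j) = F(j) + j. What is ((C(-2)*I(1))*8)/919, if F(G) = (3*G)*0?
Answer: 0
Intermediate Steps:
F(G) = 0
C(j) = j (C(j) = 0 + j = j)
I(X) = 0
((C(-2)*I(1))*8)/919 = (-2*0*8)/919 = (0*8)*(1/919) = 0*(1/919) = 0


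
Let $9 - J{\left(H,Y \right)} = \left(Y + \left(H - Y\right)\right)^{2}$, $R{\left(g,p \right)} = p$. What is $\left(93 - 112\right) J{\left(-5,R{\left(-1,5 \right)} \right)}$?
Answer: $304$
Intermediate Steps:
$J{\left(H,Y \right)} = 9 - H^{2}$ ($J{\left(H,Y \right)} = 9 - \left(Y + \left(H - Y\right)\right)^{2} = 9 - H^{2}$)
$\left(93 - 112\right) J{\left(-5,R{\left(-1,5 \right)} \right)} = \left(93 - 112\right) \left(9 - \left(-5\right)^{2}\right) = - 19 \left(9 - 25\right) = \left(-19\right) \left(-16\right) = 304$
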